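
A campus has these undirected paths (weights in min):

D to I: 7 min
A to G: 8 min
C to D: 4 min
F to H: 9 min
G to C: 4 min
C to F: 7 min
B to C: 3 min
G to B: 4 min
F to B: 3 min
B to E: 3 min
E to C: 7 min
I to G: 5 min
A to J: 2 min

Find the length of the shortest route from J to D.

Shortest distances from J:
J: 0
A: 2  (via J)
G: 10  (via A)
B: 14  (via G)
C: 14  (via G)
I: 15  (via G)
E: 17  (via B)
F: 17  (via B)
D: 18  (via C)
Shortest route: J–A–G–C–D = 18 min.

18 min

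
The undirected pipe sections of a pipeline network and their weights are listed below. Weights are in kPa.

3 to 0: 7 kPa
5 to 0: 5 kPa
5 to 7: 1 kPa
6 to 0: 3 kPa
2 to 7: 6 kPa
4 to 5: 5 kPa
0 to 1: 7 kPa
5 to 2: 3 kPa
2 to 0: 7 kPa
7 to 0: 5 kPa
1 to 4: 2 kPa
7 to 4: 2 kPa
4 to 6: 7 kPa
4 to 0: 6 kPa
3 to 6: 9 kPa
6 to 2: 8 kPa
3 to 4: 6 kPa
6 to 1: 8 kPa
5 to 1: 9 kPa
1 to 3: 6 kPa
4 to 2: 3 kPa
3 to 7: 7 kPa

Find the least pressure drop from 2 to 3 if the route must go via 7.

11 kPa

Shortest 2→7: 2 → 5 → 7 = 4
Best 7 to 3: 7 → 3 costing 7
Total via 7: 4 + 7 = 11 kPa.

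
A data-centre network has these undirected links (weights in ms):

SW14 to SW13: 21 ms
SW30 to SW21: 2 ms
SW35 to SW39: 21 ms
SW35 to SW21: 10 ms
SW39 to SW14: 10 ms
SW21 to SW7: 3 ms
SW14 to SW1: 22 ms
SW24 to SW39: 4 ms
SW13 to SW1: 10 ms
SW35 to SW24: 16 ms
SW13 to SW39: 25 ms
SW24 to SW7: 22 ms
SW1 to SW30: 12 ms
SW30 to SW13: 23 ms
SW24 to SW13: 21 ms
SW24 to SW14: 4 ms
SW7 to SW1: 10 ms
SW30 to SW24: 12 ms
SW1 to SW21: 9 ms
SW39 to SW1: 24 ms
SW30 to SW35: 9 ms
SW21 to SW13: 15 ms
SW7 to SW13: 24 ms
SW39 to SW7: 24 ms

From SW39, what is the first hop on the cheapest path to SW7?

Compare a few routes:
SW39 → SW7: 24 = 24
SW39 → SW24 → SW30 → SW21 → SW7: 4+12+2+3 = 21
Cheapest is SW39 → SW24 → SW30 → SW21 → SW7 at 21 ms.
So from SW39 the first move is to SW24.

SW24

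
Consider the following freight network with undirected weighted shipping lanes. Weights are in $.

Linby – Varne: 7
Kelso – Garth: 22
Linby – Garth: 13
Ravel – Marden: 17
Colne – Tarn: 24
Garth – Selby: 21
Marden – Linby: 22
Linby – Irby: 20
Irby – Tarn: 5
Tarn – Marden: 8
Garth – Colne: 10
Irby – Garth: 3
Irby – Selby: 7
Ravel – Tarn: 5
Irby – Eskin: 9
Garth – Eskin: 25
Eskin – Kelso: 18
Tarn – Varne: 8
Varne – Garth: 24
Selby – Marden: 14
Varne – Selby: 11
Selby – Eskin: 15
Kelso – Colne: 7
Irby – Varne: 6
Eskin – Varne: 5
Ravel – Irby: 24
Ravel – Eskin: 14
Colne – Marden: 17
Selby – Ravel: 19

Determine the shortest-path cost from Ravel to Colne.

Settle nodes by increasing distance from Ravel:
Ravel: 0
Tarn: 5  (via Ravel)
Irby: 10  (via Tarn)
Varne: 13  (via Tarn)
Marden: 13  (via Tarn)
Garth: 13  (via Irby)
Eskin: 14  (via Ravel)
Selby: 17  (via Irby)
Linby: 20  (via Varne)
Colne: 23  (via Garth)
Shortest route: Ravel–Tarn–Irby–Garth–Colne = $23.

$23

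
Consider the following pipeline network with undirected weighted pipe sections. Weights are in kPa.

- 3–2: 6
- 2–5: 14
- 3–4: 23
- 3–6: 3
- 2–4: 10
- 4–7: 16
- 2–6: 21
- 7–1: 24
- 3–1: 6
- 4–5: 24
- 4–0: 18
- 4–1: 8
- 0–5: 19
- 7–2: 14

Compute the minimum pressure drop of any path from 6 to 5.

Enumerating some paths:
6 - 2 - 5: 21+14 = 35
6 - 3 - 2 - 5: 3+6+14 = 23
The minimum is 23 kPa via 6 - 3 - 2 - 5.

23 kPa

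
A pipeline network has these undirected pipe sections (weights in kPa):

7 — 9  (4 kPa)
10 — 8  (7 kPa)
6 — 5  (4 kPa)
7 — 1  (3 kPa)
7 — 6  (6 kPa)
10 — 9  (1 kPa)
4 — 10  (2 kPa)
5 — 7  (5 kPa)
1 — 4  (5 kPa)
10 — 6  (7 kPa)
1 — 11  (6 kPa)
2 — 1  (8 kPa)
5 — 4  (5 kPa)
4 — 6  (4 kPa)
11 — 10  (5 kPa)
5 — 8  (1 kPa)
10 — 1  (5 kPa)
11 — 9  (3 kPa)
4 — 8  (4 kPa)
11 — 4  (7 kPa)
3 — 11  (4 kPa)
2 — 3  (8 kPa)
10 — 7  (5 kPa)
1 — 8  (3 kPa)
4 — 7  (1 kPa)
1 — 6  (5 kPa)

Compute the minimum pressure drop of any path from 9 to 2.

Candidate routes:
9 - 10 - 1 - 2: 1+5+8 = 14
9 - 11 - 3 - 2: 3+4+8 = 15
9 - 10 - 4 - 7 - 1 - 2: 1+2+1+3+8 = 15
Cheapest is 9 - 10 - 1 - 2 at 14 kPa.

14 kPa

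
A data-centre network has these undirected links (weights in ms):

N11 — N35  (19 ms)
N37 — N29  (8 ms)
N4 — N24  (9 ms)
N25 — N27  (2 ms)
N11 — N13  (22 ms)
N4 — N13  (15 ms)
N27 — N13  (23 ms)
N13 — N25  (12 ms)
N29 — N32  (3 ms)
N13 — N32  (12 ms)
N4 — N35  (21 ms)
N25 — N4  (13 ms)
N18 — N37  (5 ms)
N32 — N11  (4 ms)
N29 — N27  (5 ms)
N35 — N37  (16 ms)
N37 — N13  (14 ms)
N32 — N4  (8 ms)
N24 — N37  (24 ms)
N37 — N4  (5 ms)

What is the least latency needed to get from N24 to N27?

Enumerating some paths:
N24 → N37 → N29 → N27: 24+8+5 = 37
N24 → N4 → N25 → N27: 9+13+2 = 24
N24 → N4 → N32 → N29 → N27: 9+8+3+5 = 25
N24 → N4 → N37 → N29 → N27: 9+5+8+5 = 27
Cheapest is N24 → N4 → N25 → N27 at 24 ms.

24 ms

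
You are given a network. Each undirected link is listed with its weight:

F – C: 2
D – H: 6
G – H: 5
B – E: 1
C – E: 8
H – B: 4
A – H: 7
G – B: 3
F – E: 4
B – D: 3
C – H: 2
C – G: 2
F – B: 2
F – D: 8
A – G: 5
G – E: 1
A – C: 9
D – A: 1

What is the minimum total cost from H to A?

7

Settle nodes by increasing distance from H:
H: 0
C: 2  (via H)
B: 4  (via H)
F: 4  (via C)
G: 4  (via C)
E: 5  (via B)
D: 6  (via H)
A: 7  (via H)
Shortest route: H → A = 7.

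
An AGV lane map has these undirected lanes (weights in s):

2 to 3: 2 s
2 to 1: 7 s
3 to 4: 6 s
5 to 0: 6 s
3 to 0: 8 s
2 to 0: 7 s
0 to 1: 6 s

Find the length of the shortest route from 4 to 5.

20 s

Shortest distances from 4:
4: 0
3: 6  (via 4)
2: 8  (via 3)
0: 14  (via 3)
1: 15  (via 2)
5: 20  (via 0)
Shortest route: 4 → 3 → 0 → 5 = 20 s.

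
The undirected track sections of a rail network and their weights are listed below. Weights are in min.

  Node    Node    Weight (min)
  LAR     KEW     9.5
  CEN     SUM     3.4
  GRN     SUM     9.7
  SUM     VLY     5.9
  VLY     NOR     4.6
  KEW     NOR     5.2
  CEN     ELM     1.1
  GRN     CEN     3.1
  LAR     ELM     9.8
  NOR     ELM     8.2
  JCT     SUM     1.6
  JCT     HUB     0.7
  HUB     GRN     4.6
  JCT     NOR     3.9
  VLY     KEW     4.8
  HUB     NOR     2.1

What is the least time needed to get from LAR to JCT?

15.9 min

Enumerating some paths:
LAR - KEW - NOR - HUB - JCT: 9.5+5.2+2.1+0.7 = 17.5
LAR - ELM - CEN - SUM - JCT: 9.8+1.1+3.4+1.6 = 15.9
Cheapest is LAR - ELM - CEN - SUM - JCT at 15.9 min.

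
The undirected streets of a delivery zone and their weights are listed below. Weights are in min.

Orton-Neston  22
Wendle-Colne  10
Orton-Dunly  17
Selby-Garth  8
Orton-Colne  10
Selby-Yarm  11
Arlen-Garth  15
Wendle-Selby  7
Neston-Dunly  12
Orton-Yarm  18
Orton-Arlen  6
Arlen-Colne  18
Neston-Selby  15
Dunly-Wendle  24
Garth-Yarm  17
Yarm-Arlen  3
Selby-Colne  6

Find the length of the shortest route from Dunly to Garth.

35 min

Settle nodes by increasing distance from Dunly:
Dunly: 0
Neston: 12  (via Dunly)
Orton: 17  (via Dunly)
Arlen: 23  (via Orton)
Wendle: 24  (via Dunly)
Yarm: 26  (via Arlen)
Colne: 27  (via Orton)
Selby: 27  (via Neston)
Garth: 35  (via Selby)
Shortest route: Dunly–Neston–Selby–Garth = 35 min.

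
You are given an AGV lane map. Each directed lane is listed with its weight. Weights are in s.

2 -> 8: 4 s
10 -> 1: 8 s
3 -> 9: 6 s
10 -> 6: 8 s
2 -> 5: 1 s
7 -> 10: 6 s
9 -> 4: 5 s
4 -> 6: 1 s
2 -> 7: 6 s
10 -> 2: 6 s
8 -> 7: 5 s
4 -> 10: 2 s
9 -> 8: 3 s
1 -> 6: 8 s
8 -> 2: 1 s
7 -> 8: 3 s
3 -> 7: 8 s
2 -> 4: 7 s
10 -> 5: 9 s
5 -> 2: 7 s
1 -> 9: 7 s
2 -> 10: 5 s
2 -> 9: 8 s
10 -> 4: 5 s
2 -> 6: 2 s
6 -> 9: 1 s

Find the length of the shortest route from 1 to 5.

12 s

Enumerating some paths:
1 - 9 - 4 - 10 - 2 - 5: 7+5+2+6+1 = 21
1 - 6 - 9 - 4 - 10 - 2 - 5: 8+1+5+2+6+1 = 23
1 - 6 - 9 - 8 - 2 - 5: 8+1+3+1+1 = 14
1 - 9 - 8 - 2 - 5: 7+3+1+1 = 12
The minimum is 12 s via 1 - 9 - 8 - 2 - 5.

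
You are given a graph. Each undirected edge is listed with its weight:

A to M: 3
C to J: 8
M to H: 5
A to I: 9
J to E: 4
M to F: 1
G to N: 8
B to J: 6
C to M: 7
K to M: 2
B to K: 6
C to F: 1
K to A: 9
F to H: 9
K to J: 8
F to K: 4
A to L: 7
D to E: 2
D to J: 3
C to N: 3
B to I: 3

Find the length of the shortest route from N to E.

15

Enumerating some paths:
N - C - J - D - E: 3+8+3+2 = 16
N - C - J - E: 3+8+4 = 15
N - C - F - M - K - J - E: 3+1+1+2+8+4 = 19
The minimum is 15 via N - C - J - E.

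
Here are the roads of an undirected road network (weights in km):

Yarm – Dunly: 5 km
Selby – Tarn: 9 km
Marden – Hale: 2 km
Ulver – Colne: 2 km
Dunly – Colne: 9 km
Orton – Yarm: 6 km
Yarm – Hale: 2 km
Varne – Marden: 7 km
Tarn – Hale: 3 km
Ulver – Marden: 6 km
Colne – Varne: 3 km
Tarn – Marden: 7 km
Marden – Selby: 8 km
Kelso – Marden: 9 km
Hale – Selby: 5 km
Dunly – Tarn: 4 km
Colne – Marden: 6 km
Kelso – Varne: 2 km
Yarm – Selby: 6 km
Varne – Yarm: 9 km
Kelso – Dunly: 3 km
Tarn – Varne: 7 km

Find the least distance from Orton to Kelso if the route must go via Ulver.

Shortest Orton→Ulver: Orton → Yarm → Hale → Marden → Ulver = 16
Shortest Ulver→Kelso: Ulver → Colne → Varne → Kelso = 7
Total via Ulver: 16 + 7 = 23 km.

23 km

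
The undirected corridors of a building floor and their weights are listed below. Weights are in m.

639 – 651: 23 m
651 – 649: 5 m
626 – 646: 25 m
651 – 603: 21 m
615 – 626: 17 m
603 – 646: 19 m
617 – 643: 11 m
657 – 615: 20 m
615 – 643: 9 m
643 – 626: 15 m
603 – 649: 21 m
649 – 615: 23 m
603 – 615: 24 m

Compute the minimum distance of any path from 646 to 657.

62 m

Enumerating some paths:
646 → 626 → 643 → 615 → 657: 25+15+9+20 = 69
646 → 626 → 615 → 657: 25+17+20 = 62
646 → 603 → 615 → 657: 19+24+20 = 63
The minimum is 62 m via 646 → 626 → 615 → 657.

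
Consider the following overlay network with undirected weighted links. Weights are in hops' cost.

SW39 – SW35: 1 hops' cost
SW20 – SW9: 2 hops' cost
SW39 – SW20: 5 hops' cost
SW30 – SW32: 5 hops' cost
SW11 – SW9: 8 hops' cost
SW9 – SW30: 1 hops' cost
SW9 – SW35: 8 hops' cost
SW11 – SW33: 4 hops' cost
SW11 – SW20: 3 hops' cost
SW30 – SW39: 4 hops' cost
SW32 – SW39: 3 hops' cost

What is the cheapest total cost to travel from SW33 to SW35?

13 hops' cost

Running Dijkstra from SW33:
SW33: 0
SW11: 4  (via SW33)
SW20: 7  (via SW11)
SW9: 9  (via SW20)
SW30: 10  (via SW9)
SW39: 12  (via SW20)
SW35: 13  (via SW39)
Shortest route: SW33 → SW11 → SW20 → SW39 → SW35 = 13 hops' cost.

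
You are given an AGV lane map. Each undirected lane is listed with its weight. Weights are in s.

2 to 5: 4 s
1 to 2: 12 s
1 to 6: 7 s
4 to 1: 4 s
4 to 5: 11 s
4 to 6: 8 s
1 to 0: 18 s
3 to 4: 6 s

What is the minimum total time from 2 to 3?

21 s

Running Dijkstra from 2:
2: 0
5: 4  (via 2)
1: 12  (via 2)
4: 15  (via 5)
6: 19  (via 1)
3: 21  (via 4)
Shortest route: 2 → 5 → 4 → 3 = 21 s.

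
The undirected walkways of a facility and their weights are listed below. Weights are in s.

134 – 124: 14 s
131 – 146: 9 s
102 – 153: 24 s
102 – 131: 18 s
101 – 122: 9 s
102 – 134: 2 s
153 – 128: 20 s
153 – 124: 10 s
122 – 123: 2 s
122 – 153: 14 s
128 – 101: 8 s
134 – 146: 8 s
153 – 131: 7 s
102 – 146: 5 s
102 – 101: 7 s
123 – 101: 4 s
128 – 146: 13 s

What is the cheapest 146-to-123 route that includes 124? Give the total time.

47 s

Shortest 146→124: 146 → 102 → 134 → 124 = 21
Shortest 124→123: 124 → 153 → 122 → 123 = 26
Total via 124: 21 + 26 = 47 s.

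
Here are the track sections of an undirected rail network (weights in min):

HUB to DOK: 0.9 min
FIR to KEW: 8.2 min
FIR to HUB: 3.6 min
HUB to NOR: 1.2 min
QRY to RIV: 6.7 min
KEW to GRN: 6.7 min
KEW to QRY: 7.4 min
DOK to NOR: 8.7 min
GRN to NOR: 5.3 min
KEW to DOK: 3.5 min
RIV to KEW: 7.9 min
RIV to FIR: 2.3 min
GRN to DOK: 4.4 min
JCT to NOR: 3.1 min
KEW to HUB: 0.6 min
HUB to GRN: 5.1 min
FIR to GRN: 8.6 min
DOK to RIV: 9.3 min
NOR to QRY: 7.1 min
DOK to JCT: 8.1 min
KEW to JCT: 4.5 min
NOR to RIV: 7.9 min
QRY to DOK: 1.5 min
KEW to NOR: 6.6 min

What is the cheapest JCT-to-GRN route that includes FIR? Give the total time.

16.5 min

Best JCT to FIR: JCT–NOR–HUB–FIR costing 7.9
Best FIR to GRN: FIR–GRN costing 8.6
Total via FIR: 7.9 + 8.6 = 16.5 min.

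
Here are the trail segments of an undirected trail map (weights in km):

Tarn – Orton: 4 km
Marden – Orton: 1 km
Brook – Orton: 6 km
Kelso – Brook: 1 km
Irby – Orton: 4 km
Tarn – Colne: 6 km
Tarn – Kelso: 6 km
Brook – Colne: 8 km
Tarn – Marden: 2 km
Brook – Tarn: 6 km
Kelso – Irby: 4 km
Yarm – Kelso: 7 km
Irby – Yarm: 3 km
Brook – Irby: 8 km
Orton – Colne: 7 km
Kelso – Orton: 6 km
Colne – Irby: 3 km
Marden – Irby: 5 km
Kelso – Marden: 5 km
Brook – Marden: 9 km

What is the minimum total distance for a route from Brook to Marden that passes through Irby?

Best Brook to Irby: Brook–Kelso–Irby costing 5
Shortest Irby→Marden: Irby–Marden = 5
Total via Irby: 5 + 5 = 10 km.

10 km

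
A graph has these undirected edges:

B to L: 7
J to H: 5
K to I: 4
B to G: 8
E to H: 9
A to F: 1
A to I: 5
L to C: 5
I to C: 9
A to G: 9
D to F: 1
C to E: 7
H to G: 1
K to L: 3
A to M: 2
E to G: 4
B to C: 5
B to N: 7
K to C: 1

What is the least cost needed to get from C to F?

Candidate routes:
C - K - I - A - F: 1+4+5+1 = 11
C - L - K - I - A - F: 5+3+4+5+1 = 18
C - I - A - F: 9+5+1 = 15
The minimum is 11 via C - K - I - A - F.

11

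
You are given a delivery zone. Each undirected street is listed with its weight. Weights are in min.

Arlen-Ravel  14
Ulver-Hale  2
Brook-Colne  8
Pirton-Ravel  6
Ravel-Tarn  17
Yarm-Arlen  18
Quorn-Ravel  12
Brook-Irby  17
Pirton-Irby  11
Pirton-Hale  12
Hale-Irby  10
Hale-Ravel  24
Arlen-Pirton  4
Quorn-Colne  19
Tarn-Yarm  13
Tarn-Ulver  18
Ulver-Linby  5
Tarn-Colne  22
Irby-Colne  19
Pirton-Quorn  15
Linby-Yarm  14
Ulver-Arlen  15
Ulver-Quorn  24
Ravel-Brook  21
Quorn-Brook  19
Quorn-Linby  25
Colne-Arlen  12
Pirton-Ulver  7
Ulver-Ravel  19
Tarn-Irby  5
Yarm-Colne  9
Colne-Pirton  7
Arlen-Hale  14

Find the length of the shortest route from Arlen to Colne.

Compare a few routes:
Arlen - Pirton - Colne: 4+7 = 11
Arlen - Ravel - Pirton - Colne: 14+6+7 = 27
Arlen - Colne: 12 = 12
Cheapest is Arlen - Pirton - Colne at 11 min.

11 min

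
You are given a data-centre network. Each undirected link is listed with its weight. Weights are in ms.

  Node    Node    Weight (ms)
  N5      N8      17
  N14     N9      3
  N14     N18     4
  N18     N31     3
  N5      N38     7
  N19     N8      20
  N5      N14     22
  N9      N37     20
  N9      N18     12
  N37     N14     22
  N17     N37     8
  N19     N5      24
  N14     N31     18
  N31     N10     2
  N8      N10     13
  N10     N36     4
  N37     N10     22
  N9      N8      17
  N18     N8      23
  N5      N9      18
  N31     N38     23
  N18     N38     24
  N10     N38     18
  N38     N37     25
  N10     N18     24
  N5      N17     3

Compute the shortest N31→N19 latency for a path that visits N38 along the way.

51 ms

Shortest N31→N38: N31–N10–N38 = 20
Shortest N38→N19: N38–N5–N19 = 31
Total via N38: 20 + 31 = 51 ms.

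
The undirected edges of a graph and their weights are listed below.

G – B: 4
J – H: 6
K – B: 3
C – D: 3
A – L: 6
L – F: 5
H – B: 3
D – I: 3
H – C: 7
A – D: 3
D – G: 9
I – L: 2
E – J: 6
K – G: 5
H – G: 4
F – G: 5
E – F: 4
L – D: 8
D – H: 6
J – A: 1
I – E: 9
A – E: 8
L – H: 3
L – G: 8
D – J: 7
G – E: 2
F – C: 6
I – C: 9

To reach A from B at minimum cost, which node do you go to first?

H

Candidate routes:
B - H - D - A: 3+6+3 = 12
B - H - J - A: 3+6+1 = 10
B - H - L - A: 3+3+6 = 12
The minimum is 10 via B - H - J - A.
So from B the first move is to H.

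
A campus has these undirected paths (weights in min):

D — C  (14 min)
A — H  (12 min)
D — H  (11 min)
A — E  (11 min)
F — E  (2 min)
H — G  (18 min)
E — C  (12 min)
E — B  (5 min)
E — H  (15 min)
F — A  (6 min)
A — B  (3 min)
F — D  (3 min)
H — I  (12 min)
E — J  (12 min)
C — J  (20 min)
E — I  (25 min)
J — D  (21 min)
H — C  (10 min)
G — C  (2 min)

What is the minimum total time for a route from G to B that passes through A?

Shortest G→A: G → C → E → F → A = 22
Best A to B: A → B costing 3
Total via A: 22 + 3 = 25 min.

25 min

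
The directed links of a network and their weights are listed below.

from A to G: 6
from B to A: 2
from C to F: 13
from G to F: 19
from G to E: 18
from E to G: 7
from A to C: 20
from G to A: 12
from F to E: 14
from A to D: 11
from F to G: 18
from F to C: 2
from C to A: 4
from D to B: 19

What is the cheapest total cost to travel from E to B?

Running Dijkstra from E:
E: 0
G: 7  (via E)
A: 19  (via G)
F: 26  (via G)
C: 28  (via F)
D: 30  (via A)
B: 49  (via D)
Shortest route: E–G–A–D–B = 49.

49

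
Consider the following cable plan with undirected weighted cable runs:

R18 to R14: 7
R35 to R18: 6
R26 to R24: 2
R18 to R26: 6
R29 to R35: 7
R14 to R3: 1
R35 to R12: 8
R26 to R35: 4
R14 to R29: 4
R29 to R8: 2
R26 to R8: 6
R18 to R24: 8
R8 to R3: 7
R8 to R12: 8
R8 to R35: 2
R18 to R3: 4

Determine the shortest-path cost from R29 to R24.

Candidate routes:
R29 → R35 → R26 → R24: 7+4+2 = 13
R29 → R8 → R26 → R24: 2+6+2 = 10
R29 → R35 → R8 → R26 → R24: 7+2+6+2 = 17
Cheapest is R29 → R8 → R26 → R24 at 10.

10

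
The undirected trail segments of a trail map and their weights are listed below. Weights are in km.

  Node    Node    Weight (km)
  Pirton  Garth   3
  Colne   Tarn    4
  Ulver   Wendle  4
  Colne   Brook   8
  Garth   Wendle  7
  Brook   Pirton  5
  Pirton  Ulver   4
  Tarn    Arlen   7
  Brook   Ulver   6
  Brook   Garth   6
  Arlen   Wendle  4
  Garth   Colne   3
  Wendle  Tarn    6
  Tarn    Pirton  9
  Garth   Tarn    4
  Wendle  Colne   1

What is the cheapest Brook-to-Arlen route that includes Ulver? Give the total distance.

14 km

Shortest Brook→Ulver: Brook → Ulver = 6
Shortest Ulver→Arlen: Ulver → Wendle → Arlen = 8
Total via Ulver: 6 + 8 = 14 km.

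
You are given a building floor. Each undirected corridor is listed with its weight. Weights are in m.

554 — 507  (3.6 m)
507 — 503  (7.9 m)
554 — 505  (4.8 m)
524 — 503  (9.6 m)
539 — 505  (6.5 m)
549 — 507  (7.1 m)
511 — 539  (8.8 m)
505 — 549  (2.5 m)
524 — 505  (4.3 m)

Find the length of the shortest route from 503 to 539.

Compare a few routes:
503 - 524 - 505 - 539: 9.6+4.3+6.5 = 20.4
503 - 507 - 549 - 505 - 539: 7.9+7.1+2.5+6.5 = 24
503 - 507 - 554 - 505 - 539: 7.9+3.6+4.8+6.5 = 22.8
Cheapest is 503 - 524 - 505 - 539 at 20.4 m.

20.4 m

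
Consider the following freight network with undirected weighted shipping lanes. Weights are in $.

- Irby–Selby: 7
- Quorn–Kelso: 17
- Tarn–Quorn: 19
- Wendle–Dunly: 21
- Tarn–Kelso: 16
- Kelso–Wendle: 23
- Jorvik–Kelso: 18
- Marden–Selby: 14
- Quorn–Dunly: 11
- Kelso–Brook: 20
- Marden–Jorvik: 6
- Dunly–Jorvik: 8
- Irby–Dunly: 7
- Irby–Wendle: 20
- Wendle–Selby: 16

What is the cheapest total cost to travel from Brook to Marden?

Shortest distances from Brook:
Brook: 0
Kelso: 20  (via Brook)
Tarn: 36  (via Kelso)
Quorn: 37  (via Kelso)
Jorvik: 38  (via Kelso)
Wendle: 43  (via Kelso)
Marden: 44  (via Jorvik)
Shortest route: Brook → Kelso → Jorvik → Marden = $44.

$44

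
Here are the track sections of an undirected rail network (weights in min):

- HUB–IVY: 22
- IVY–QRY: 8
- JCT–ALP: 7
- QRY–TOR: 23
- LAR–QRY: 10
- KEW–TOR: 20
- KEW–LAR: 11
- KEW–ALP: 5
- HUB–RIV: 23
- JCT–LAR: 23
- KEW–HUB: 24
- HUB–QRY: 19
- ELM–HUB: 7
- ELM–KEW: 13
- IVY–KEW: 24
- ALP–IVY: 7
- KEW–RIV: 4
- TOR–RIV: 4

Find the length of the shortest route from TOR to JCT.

20 min

Settle nodes by increasing distance from TOR:
TOR: 0
RIV: 4  (via TOR)
KEW: 8  (via RIV)
ALP: 13  (via KEW)
LAR: 19  (via KEW)
IVY: 20  (via ALP)
JCT: 20  (via ALP)
Shortest route: TOR–RIV–KEW–ALP–JCT = 20 min.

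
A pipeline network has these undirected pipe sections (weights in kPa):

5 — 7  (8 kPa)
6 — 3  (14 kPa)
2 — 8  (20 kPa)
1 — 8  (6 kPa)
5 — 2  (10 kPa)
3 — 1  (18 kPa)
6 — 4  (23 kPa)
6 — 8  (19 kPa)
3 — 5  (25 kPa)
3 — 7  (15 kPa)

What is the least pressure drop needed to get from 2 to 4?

Candidate routes:
2–5–7–3–6–4: 10+8+15+14+23 = 70
2–8–6–4: 20+19+23 = 62
Cheapest is 2–8–6–4 at 62 kPa.

62 kPa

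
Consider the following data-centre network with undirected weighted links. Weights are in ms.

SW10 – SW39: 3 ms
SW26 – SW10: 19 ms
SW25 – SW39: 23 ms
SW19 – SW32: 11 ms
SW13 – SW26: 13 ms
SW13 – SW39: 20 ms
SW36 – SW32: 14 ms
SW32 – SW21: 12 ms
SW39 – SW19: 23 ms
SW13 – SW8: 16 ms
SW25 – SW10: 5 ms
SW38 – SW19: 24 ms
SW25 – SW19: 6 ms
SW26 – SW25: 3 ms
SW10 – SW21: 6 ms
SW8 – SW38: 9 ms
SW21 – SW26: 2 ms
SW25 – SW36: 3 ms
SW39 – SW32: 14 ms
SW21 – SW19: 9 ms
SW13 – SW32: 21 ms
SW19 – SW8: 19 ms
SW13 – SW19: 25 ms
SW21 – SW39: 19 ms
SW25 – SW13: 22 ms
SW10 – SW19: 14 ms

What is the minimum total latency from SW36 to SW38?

33 ms

Running Dijkstra from SW36:
SW36: 0
SW25: 3  (via SW36)
SW26: 6  (via SW25)
SW10: 8  (via SW25)
SW21: 8  (via SW26)
SW19: 9  (via SW25)
SW39: 11  (via SW10)
SW32: 14  (via SW36)
SW13: 19  (via SW26)
SW8: 28  (via SW19)
SW38: 33  (via SW19)
Shortest route: SW36–SW25–SW19–SW38 = 33 ms.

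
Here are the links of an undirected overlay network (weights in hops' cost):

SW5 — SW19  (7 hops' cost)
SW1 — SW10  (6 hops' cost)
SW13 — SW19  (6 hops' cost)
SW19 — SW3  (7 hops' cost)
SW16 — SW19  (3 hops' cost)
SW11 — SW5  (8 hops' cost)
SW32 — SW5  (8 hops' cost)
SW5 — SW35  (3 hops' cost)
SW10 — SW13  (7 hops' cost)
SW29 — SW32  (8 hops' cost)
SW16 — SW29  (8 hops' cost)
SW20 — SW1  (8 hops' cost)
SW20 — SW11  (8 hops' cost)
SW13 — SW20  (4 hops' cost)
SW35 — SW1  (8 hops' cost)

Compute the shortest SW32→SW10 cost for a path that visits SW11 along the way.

Best SW32 to SW11: SW32 → SW5 → SW11 costing 16
Best SW11 to SW10: SW11 → SW20 → SW13 → SW10 costing 19
Total via SW11: 16 + 19 = 35 hops' cost.

35 hops' cost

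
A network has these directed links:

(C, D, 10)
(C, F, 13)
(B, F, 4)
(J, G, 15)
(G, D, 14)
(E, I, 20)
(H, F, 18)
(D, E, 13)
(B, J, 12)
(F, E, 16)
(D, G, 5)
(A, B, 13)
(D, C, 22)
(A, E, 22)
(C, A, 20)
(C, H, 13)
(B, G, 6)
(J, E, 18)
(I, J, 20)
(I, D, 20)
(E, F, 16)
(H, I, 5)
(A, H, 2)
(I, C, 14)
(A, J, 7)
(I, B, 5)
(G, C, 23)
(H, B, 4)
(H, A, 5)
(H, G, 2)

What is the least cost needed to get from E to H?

47

Compare a few routes:
E - I - C - A - H: 20+14+20+2 = 56
E - I - C - H: 20+14+13 = 47
Cheapest is E - I - C - H at 47.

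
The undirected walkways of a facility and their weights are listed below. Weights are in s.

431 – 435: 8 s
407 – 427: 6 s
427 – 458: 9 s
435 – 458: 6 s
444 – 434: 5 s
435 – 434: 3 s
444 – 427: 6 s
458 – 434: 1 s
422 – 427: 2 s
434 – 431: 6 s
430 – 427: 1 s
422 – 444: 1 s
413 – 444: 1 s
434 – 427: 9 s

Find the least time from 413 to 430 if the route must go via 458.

Best 413 to 458: 413 → 444 → 434 → 458 costing 7
Best 458 to 430: 458 → 427 → 430 costing 10
Total via 458: 7 + 10 = 17 s.

17 s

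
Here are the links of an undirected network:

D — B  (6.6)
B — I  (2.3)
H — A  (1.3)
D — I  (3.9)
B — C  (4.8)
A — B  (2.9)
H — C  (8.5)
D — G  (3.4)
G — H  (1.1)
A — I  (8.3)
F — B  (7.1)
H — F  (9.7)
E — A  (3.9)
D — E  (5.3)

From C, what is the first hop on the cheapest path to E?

B

Enumerating some paths:
C → B → I → D → E: 4.8+2.3+3.9+5.3 = 16.3
C → B → A → E: 4.8+2.9+3.9 = 11.6
C → H → A → E: 8.5+1.3+3.9 = 13.7
The minimum is 11.6 via C → B → A → E.
So from C the first move is to B.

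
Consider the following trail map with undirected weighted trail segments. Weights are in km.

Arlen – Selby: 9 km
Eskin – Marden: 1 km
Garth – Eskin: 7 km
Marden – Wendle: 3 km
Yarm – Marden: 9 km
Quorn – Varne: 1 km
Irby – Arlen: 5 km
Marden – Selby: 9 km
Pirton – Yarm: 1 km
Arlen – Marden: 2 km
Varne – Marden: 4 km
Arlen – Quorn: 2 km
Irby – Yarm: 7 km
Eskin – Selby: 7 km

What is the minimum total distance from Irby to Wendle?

Candidate routes:
Irby - Arlen - Quorn - Varne - Marden - Wendle: 5+2+1+4+3 = 15
Irby - Arlen - Selby - Eskin - Marden - Wendle: 5+9+7+1+3 = 25
Irby - Arlen - Marden - Wendle: 5+2+3 = 10
Irby - Yarm - Marden - Wendle: 7+9+3 = 19
The minimum is 10 km via Irby - Arlen - Marden - Wendle.

10 km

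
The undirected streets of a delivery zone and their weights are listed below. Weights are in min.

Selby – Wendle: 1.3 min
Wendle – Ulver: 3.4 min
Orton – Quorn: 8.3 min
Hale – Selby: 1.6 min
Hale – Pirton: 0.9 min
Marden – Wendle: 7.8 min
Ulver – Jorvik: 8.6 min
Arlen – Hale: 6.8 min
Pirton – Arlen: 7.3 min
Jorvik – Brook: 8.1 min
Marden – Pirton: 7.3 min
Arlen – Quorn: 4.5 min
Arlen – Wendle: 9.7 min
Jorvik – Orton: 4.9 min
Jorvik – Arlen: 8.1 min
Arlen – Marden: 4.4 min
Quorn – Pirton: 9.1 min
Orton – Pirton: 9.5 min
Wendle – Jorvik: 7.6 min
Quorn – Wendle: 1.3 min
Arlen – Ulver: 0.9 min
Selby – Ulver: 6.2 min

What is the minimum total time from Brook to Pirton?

Settle nodes by increasing distance from Brook:
Brook: 0
Jorvik: 8.1  (via Brook)
Orton: 13  (via Jorvik)
Wendle: 15.7  (via Jorvik)
Arlen: 16.2  (via Jorvik)
Ulver: 16.7  (via Jorvik)
Selby: 17  (via Wendle)
Quorn: 17  (via Wendle)
Hale: 18.6  (via Selby)
Pirton: 19.5  (via Hale)
Shortest route: Brook → Jorvik → Wendle → Selby → Hale → Pirton = 19.5 min.

19.5 min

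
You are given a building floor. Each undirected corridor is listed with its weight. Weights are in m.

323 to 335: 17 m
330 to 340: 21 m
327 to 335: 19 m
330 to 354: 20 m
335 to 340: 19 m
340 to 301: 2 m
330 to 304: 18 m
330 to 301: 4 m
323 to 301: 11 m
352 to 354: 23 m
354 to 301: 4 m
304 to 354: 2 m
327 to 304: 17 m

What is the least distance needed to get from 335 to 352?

48 m

Candidate routes:
335 - 323 - 301 - 354 - 352: 17+11+4+23 = 55
335 - 340 - 301 - 354 - 352: 19+2+4+23 = 48
The minimum is 48 m via 335 - 340 - 301 - 354 - 352.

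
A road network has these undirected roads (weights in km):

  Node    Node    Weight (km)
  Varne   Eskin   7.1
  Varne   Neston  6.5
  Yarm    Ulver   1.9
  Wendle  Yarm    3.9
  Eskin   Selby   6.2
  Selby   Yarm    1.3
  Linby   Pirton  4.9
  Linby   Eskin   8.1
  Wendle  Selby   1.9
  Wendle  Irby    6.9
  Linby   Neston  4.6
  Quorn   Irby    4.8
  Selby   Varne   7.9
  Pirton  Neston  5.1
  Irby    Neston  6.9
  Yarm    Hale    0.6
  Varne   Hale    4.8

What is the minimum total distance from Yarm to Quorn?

14.9 km

Shortest distances from Yarm:
Yarm: 0
Hale: 0.6  (via Yarm)
Selby: 1.3  (via Yarm)
Ulver: 1.9  (via Yarm)
Wendle: 3.2  (via Selby)
Varne: 5.4  (via Hale)
Eskin: 7.5  (via Selby)
Irby: 10.1  (via Wendle)
Neston: 11.9  (via Varne)
Quorn: 14.9  (via Irby)
Shortest route: Yarm–Selby–Wendle–Irby–Quorn = 14.9 km.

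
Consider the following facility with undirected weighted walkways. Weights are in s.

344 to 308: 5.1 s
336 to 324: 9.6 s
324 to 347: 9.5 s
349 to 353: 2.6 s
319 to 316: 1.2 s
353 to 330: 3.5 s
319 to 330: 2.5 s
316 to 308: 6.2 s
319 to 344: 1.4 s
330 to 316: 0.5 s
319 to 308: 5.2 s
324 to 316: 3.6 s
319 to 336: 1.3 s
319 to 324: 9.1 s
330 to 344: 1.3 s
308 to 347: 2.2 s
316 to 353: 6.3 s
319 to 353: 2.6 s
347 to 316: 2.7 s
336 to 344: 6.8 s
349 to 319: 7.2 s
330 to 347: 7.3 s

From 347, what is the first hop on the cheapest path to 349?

Compare a few routes:
347 - 316 - 330 - 353 - 349: 2.7+0.5+3.5+2.6 = 9.3
347 - 316 - 330 - 319 - 353 - 349: 2.7+0.5+2.5+2.6+2.6 = 10.9
347 - 316 - 319 - 353 - 349: 2.7+1.2+2.6+2.6 = 9.1
347 - 316 - 330 - 344 - 319 - 353 - 349: 2.7+0.5+1.3+1.4+2.6+2.6 = 11.1
Cheapest is 347 - 316 - 319 - 353 - 349 at 9.1 s.
So from 347 the first move is to 316.

316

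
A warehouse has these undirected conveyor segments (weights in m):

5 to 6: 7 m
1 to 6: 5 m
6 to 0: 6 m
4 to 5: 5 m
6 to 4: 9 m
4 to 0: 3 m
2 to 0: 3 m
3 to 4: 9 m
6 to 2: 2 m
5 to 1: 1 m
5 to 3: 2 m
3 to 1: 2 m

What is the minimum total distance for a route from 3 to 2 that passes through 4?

Shortest 3→4: 3–5–4 = 7
Shortest 4→2: 4–0–2 = 6
Total via 4: 7 + 6 = 13 m.

13 m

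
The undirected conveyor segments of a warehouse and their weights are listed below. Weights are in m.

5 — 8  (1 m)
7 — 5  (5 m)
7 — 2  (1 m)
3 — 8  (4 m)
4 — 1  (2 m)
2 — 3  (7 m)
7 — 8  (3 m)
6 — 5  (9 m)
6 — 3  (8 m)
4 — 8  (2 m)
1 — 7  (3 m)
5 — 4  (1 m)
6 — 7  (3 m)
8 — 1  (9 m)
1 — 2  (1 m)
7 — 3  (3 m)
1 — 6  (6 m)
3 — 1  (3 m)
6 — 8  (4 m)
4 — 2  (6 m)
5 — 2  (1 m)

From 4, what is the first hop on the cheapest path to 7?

Compare a few routes:
4 - 5 - 8 - 7: 1+1+3 = 5
4 - 1 - 2 - 7: 2+1+1 = 4
4 - 5 - 2 - 7: 1+1+1 = 3
4 - 1 - 7: 2+3 = 5
The minimum is 3 m via 4 - 5 - 2 - 7.
So from 4 the first move is to 5.

5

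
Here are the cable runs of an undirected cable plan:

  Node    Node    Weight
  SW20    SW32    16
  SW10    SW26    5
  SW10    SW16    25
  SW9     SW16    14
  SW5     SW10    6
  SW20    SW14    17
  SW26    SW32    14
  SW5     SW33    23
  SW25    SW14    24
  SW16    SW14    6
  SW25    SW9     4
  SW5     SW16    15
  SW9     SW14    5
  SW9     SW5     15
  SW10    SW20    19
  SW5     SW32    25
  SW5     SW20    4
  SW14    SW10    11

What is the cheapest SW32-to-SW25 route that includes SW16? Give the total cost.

50

Best SW32 to SW16: SW32–SW20–SW5–SW16 costing 35
Shortest SW16→SW25: SW16–SW14–SW9–SW25 = 15
Total via SW16: 35 + 15 = 50.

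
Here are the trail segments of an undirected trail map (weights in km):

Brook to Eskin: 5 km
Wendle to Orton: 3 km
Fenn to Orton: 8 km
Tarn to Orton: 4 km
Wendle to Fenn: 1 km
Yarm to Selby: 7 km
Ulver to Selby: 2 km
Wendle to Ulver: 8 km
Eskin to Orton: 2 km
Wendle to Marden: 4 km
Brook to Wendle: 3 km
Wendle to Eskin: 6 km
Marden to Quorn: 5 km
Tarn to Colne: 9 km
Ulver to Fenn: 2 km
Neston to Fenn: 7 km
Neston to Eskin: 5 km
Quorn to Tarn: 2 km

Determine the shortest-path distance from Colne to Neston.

Compare a few routes:
Colne → Tarn → Orton → Eskin → Neston: 9+4+2+5 = 20
Colne → Tarn → Orton → Wendle → Fenn → Neston: 9+4+3+1+7 = 24
The minimum is 20 km via Colne → Tarn → Orton → Eskin → Neston.

20 km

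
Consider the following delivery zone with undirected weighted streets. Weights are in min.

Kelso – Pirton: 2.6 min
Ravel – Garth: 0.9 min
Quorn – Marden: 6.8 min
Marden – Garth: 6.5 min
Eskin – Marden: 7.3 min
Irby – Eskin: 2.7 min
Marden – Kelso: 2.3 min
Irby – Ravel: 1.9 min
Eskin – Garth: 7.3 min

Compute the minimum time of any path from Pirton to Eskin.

Shortest distances from Pirton:
Pirton: 0
Kelso: 2.6  (via Pirton)
Marden: 4.9  (via Kelso)
Garth: 11.4  (via Marden)
Quorn: 11.7  (via Marden)
Eskin: 12.2  (via Marden)
Shortest route: Pirton → Kelso → Marden → Eskin = 12.2 min.

12.2 min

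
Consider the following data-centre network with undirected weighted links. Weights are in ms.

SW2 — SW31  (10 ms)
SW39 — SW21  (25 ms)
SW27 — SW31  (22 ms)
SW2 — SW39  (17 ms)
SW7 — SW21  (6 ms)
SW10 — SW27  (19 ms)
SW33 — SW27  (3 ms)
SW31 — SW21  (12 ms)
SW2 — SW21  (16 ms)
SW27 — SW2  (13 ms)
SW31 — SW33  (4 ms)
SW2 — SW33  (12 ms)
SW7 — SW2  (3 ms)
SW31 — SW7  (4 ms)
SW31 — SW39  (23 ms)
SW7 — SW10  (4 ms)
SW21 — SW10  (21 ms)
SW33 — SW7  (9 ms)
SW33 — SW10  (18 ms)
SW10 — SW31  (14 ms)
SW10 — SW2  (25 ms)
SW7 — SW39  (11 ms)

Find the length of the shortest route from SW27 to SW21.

Settle nodes by increasing distance from SW27:
SW27: 0
SW33: 3  (via SW27)
SW31: 7  (via SW33)
SW7: 11  (via SW31)
SW2: 13  (via SW27)
SW10: 15  (via SW7)
SW21: 17  (via SW7)
Shortest route: SW27 → SW33 → SW31 → SW7 → SW21 = 17 ms.

17 ms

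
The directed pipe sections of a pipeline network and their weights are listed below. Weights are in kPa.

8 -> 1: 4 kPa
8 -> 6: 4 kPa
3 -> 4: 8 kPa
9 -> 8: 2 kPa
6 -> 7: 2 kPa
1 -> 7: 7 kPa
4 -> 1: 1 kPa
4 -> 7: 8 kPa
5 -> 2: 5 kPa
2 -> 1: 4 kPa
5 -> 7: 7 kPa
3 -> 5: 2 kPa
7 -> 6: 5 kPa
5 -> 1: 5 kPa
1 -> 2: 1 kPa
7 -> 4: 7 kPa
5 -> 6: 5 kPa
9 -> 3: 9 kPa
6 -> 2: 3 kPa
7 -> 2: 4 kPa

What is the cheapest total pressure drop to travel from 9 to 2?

7 kPa

Shortest distances from 9:
9: 0
8: 2  (via 9)
1: 6  (via 8)
6: 6  (via 8)
2: 7  (via 1)
Shortest route: 9–8–1–2 = 7 kPa.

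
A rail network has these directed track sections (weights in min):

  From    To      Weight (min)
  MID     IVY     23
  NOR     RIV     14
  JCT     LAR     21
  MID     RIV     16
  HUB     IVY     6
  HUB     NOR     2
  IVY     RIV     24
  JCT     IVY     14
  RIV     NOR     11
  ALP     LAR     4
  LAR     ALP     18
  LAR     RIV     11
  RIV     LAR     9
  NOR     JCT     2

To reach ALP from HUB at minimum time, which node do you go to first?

Enumerating some paths:
HUB - IVY - RIV - NOR - JCT - LAR - ALP: 6+24+11+2+21+18 = 82
HUB - IVY - RIV - LAR - ALP: 6+24+9+18 = 57
HUB - NOR - JCT - IVY - RIV - LAR - ALP: 2+2+14+24+9+18 = 69
HUB - NOR - JCT - LAR - ALP: 2+2+21+18 = 43
The minimum is 43 min via HUB - NOR - JCT - LAR - ALP.
So from HUB the first move is to NOR.

NOR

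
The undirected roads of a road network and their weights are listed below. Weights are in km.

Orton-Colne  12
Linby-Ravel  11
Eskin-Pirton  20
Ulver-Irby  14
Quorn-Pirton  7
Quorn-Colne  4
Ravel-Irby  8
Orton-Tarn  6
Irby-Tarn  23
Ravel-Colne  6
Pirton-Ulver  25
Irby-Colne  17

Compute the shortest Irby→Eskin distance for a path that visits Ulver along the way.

59 km

Best Irby to Ulver: Irby → Ulver costing 14
Best Ulver to Eskin: Ulver → Pirton → Eskin costing 45
Total via Ulver: 14 + 45 = 59 km.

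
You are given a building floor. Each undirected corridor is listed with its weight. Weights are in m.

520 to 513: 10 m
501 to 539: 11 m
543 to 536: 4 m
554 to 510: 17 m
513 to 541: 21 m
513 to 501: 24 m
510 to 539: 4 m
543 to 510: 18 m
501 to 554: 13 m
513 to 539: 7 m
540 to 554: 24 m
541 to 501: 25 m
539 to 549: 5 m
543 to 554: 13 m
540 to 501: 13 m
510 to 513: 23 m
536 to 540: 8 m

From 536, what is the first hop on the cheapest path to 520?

543

Compare a few routes:
536 → 540 → 501 → 513 → 520: 8+13+24+10 = 55
536 → 543 → 510 → 539 → 513 → 520: 4+18+4+7+10 = 43
536 → 540 → 501 → 539 → 513 → 520: 8+13+11+7+10 = 49
The minimum is 43 m via 536 → 543 → 510 → 539 → 513 → 520.
So from 536 the first move is to 543.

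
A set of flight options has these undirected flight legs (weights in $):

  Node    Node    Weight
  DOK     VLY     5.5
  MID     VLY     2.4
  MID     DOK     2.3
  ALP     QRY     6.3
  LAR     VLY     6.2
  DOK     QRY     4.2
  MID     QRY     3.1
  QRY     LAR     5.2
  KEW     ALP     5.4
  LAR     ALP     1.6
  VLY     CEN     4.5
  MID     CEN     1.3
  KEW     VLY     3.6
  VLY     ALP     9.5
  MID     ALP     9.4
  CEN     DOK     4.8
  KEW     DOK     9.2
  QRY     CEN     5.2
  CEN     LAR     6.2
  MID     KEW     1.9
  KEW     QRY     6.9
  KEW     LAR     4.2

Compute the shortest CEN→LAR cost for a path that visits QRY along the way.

Shortest CEN→QRY: CEN–MID–QRY = 4.4
Best QRY to LAR: QRY–LAR costing 5.2
Total via QRY: 4.4 + 5.2 = $9.6.

$9.6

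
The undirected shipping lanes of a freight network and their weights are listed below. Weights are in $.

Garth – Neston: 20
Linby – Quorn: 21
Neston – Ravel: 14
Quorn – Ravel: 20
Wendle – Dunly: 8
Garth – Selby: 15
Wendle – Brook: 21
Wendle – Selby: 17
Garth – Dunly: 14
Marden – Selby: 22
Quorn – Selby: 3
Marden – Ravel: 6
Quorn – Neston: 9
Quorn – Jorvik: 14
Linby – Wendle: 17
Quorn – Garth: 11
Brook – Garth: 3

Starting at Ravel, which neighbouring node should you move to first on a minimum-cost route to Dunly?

Candidate routes:
Ravel - Quorn - Garth - Dunly: 20+11+14 = 45
Ravel - Neston - Quorn - Garth - Dunly: 14+9+11+14 = 48
The minimum is $45 via Ravel - Quorn - Garth - Dunly.
So from Ravel the first move is to Quorn.

Quorn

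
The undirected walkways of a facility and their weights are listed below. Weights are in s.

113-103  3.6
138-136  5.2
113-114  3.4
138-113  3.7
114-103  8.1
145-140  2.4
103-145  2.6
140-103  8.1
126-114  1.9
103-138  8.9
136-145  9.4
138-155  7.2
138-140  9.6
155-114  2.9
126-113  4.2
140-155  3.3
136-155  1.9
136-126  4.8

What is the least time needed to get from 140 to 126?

Running Dijkstra from 140:
140: 0
145: 2.4  (via 140)
155: 3.3  (via 140)
103: 5  (via 145)
136: 5.2  (via 155)
114: 6.2  (via 155)
126: 8.1  (via 114)
Shortest route: 140–155–114–126 = 8.1 s.

8.1 s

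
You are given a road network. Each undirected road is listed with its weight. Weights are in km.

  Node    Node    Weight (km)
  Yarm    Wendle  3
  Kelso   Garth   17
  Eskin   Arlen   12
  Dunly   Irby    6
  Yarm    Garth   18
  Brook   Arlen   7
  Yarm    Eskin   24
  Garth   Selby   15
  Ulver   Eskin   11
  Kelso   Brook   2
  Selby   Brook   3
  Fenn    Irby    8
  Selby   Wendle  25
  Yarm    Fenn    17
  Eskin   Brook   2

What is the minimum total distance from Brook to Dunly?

Enumerating some paths:
Brook → Selby → Garth → Yarm → Fenn → Irby → Dunly: 3+15+18+17+8+6 = 67
Brook → Eskin → Yarm → Fenn → Irby → Dunly: 2+24+17+8+6 = 57
Brook → Selby → Wendle → Yarm → Fenn → Irby → Dunly: 3+25+3+17+8+6 = 62
The minimum is 57 km via Brook → Eskin → Yarm → Fenn → Irby → Dunly.

57 km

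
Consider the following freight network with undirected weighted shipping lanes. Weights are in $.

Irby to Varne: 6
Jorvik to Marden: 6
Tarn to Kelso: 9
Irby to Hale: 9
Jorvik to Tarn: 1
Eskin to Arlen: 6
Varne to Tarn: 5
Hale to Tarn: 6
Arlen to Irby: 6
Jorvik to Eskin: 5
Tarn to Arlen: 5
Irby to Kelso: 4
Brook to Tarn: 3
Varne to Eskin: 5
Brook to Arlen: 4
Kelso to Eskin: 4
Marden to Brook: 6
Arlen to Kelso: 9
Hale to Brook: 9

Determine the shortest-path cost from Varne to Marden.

$12

Compare a few routes:
Varne–Tarn–Jorvik–Marden: 5+1+6 = 12
Varne–Tarn–Brook–Marden: 5+3+6 = 14
Varne–Eskin–Jorvik–Marden: 5+5+6 = 16
Cheapest is Varne–Tarn–Jorvik–Marden at $12.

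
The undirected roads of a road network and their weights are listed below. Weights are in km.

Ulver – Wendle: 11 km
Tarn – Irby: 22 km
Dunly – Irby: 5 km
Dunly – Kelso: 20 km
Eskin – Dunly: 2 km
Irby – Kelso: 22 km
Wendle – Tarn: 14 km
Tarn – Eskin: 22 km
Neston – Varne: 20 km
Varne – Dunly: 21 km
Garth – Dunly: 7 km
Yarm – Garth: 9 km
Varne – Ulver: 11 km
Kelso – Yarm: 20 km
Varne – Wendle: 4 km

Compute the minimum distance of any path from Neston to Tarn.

38 km

Shortest distances from Neston:
Neston: 0
Varne: 20  (via Neston)
Wendle: 24  (via Varne)
Ulver: 31  (via Varne)
Tarn: 38  (via Wendle)
Shortest route: Neston → Varne → Wendle → Tarn = 38 km.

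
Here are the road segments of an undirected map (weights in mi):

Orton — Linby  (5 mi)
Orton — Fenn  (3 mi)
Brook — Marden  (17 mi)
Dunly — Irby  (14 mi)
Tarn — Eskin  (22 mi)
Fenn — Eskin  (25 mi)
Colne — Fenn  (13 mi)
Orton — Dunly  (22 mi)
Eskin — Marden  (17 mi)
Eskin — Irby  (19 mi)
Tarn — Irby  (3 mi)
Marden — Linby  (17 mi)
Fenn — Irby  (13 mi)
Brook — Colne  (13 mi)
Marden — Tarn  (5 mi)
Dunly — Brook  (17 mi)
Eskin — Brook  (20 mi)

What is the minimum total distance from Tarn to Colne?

29 mi

Compare a few routes:
Tarn - Irby - Fenn - Colne: 3+13+13 = 29
Tarn - Marden - Brook - Colne: 5+17+13 = 35
The minimum is 29 mi via Tarn - Irby - Fenn - Colne.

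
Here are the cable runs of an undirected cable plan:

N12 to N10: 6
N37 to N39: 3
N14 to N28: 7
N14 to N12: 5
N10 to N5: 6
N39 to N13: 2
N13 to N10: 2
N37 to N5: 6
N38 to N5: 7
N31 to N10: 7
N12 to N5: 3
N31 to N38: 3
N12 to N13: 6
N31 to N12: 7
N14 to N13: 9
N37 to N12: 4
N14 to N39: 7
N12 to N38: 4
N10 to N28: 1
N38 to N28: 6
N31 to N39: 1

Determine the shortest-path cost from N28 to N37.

8

Settle nodes by increasing distance from N28:
N28: 0
N10: 1  (via N28)
N13: 3  (via N10)
N39: 5  (via N13)
N38: 6  (via N28)
N31: 6  (via N39)
N5: 7  (via N10)
N14: 7  (via N28)
N12: 7  (via N10)
N37: 8  (via N39)
Shortest route: N28 → N10 → N13 → N39 → N37 = 8.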